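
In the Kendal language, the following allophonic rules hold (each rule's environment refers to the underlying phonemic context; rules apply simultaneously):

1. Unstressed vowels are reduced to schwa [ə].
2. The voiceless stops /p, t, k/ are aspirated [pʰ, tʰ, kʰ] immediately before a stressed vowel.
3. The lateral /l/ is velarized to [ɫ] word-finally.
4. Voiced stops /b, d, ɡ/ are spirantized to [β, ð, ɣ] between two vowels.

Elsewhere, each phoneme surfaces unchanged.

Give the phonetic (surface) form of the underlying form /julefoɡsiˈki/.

/u/ (between /j/ and /l/) occurs in an unstressed syllable → [ə] by rule 1.
/l/ (between /u/ and /e/) fails the environment for rule 3, so it stays [l].
/e/ (between /l/ and /f/) occurs in an unstressed syllable → [ə] by rule 1.
/o/ meets the environment for rule 1 (in an unstressed syllable) → [ə].
/ɡ/ (between /o/ and /s/): rule 4 targets it, but not between two vowels → unchanged [ɡ].
Rule 1 applies to /i/ (between /s/ and /k/: in an unstressed syllable) → [ə].
Rule 2 applies to /k/ (between /i/ and /i/: immediately before a stressed vowel) → [kʰ].
/i/ — word-final; rule 1 does not apply here → [i].

[jələfəɡsəˈkʰi]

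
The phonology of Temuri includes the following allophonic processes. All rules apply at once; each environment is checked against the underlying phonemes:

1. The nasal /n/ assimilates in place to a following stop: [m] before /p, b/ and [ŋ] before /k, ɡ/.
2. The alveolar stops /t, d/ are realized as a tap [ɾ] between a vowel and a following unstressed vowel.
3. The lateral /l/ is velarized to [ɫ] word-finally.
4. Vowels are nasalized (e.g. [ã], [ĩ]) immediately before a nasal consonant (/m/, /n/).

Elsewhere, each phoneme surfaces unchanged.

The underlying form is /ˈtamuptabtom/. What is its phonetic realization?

/t/ — word-initial; rule 2 does not apply here → [t].
/a/ — between /t/ and /m/, before a nasal consonant — surfaces as [ã] (rule 4).
/m/ — not in any rule's target class → [m].
/u/ (between /m/ and /p/) fails the environment for rule 4, so it stays [u].
/p/ (between /u/ and /t/): no rule targets it → [p].
/t/ (between /p/ and /a/) fails the environment for rule 2, so it stays [t].
/a/ — between /t/ and /b/; rule 4 does not apply here → [a].
/b/ (between /a/ and /t/) is unaffected → [b].
/t/ (between /b/ and /o/) fails the environment for rule 2, so it stays [t].
Rule 4 applies to /o/ (between /t/ and /m/: before a nasal consonant) → [õ].
/m/ (word-final) is unaffected → [m].

[ˈtãmuptabtõm]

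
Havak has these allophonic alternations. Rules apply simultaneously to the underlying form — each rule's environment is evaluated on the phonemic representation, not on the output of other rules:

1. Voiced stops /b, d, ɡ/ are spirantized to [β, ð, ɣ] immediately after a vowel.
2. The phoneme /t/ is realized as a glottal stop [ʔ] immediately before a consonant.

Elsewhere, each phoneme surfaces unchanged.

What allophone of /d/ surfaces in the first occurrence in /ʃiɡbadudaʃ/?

/d/ (between /a/ and /u/): immediately after a vowel, so rule 1 applies → [ð].

[ð]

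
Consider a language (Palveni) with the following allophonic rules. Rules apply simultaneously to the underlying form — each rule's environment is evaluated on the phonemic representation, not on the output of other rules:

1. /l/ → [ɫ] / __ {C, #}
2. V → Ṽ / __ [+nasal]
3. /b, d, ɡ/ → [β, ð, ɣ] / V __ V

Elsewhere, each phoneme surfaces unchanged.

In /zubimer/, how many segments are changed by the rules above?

2

Segments that undergo a rule: /b/ → [β] (rule 3); /i/ → [ĩ] (rule 2).
All other segments surface unchanged.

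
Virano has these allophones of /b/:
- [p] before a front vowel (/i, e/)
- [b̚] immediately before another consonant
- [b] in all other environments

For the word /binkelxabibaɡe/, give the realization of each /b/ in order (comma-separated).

Occurrence 1 (position 1): before a front vowel (/i, e/) → [p].
Occurrence 2 (position 9): before a front vowel (/i, e/) → [p].
Occurrence 3 (position 11): no conditioning environment matches → elsewhere allophone [b].

[p], [p], [b]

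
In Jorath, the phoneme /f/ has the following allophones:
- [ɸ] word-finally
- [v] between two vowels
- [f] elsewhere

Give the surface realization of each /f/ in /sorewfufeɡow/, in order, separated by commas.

[f], [v]

Occurrence 1 (position 6): no conditioning environment matches → elsewhere allophone [f].
Occurrence 2 (position 8): between two vowels → [v].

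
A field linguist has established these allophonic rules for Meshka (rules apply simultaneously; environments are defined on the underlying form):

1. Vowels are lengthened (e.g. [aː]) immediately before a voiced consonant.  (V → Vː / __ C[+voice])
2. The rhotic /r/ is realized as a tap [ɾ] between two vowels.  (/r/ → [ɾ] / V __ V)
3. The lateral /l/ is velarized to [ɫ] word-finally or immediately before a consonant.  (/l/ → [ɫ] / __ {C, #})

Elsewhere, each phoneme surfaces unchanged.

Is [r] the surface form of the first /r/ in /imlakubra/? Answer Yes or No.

/r/ (between /b/ and /a/) is in the target of rule 2 but the environment (between two vowels) is not met → [r].
The actual realization is [r], which matches [r].

Yes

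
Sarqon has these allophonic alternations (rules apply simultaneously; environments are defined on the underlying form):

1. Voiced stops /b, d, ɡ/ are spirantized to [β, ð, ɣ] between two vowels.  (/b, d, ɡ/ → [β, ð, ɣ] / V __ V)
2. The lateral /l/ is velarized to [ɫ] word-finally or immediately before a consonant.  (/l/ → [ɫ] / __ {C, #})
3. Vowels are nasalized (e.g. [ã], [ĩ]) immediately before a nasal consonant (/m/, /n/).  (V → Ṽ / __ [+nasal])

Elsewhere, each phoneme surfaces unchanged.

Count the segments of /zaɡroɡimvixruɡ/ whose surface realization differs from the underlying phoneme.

2

Segments that undergo a rule: /ɡ/ → [ɣ] (rule 1); /i/ → [ĩ] (rule 3).
All other segments surface unchanged.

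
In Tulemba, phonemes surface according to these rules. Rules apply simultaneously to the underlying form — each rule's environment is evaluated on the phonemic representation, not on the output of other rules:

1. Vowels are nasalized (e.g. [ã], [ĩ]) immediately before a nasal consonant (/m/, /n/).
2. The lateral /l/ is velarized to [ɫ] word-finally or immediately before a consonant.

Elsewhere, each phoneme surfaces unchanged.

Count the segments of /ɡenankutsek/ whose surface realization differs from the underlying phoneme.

Segments that undergo a rule: /e/ → [ẽ] (rule 1); /a/ → [ã] (rule 1).
All other segments surface unchanged.

2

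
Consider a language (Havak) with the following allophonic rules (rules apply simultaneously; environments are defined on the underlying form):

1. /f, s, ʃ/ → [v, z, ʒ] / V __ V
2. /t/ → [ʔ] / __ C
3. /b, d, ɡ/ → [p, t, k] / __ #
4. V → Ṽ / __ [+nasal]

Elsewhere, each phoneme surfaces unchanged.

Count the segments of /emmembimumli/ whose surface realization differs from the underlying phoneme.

4

Segments that undergo a rule: /e/ → [ẽ] (rule 4); /e/ → [ẽ] (rule 4); /i/ → [ĩ] (rule 4); /u/ → [ũ] (rule 4).
All other segments surface unchanged.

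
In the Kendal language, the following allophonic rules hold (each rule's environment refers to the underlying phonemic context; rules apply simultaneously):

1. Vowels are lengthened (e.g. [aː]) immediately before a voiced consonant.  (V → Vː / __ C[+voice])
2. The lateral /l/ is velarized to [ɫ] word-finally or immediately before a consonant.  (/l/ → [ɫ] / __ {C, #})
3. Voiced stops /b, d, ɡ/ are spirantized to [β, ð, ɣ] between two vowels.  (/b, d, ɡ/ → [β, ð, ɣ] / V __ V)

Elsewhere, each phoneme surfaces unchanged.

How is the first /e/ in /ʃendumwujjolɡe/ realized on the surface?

/e/ — between /ʃ/ and /n/, before a voiced consonant — surfaces as [eː] (rule 1).

[eː]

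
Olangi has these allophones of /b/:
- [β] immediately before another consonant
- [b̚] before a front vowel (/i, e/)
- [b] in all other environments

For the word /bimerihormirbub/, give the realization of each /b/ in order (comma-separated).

Occurrence 1 (position 1): before a front vowel (/i, e/) → [b̚].
Occurrence 2 (position 13): no conditioning environment matches → elsewhere allophone [b].
Occurrence 3 (position 15): no conditioning environment matches → elsewhere allophone [b].

[b̚], [b], [b]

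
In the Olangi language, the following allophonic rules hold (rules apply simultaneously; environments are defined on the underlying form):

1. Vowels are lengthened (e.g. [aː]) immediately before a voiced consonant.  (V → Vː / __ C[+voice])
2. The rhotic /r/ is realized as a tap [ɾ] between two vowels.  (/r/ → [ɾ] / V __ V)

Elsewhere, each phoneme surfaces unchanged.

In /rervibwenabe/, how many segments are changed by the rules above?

Segments that undergo a rule: /e/ → [eː] (rule 1); /i/ → [iː] (rule 1); /e/ → [eː] (rule 1); /a/ → [aː] (rule 1).
All other segments surface unchanged.

4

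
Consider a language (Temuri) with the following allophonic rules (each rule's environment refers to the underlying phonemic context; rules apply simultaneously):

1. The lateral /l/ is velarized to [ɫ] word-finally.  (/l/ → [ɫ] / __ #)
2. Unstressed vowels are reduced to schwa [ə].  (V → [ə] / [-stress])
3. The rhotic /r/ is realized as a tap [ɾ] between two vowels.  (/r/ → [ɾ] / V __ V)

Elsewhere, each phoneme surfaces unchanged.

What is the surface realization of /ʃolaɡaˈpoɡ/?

[ʃələɡəˈpoɡ]

/ʃ/ (word-initial) is unaffected → [ʃ].
/o/ (between /ʃ/ and /l/): in an unstressed syllable, so rule 2 applies → [ə].
/l/ (between /o/ and /a/) is in the target of rule 1 but the environment (word-finally) is not met → [l].
Rule 2 applies to /a/ (between /l/ and /ɡ/: in an unstressed syllable) → [ə].
/ɡ/ (between /a/ and /a/) is unaffected → [ɡ].
Rule 2 applies to /a/ (between /ɡ/ and /p/: in an unstressed syllable) → [ə].
/p/ (between /a/ and /o/): no rule targets it → [p].
/o/ (between /p/ and /ɡ/) is in the target of rule 2 but the environment (in an unstressed syllable) is not met → [o].
/ɡ/ (word-final) is unaffected → [ɡ].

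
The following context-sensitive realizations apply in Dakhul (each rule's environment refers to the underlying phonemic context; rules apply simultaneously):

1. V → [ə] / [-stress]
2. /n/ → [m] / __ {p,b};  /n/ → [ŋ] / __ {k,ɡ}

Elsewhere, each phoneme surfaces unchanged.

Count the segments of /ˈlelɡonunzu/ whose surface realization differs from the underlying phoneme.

Segments that undergo a rule: /o/ → [ə] (rule 1); /u/ → [ə] (rule 1); /u/ → [ə] (rule 1).
All other segments surface unchanged.

3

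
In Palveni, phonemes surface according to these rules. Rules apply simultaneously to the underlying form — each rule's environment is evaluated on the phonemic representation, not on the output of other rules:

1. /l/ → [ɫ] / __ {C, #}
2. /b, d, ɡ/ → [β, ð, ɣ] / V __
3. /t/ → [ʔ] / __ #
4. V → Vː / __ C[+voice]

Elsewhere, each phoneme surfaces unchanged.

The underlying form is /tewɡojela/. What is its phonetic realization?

[teːwɡoːjeːla]

/t/ (word-initial): rule 3 targets it, but not word-finally → unchanged [t].
/e/ — between /t/ and /w/, before a voiced consonant — surfaces as [eː] (rule 4).
/w/ — not in any rule's target class → [w].
/ɡ/ (between /w/ and /o/) fails the environment for rule 2, so it stays [ɡ].
Rule 4 applies to /o/ (between /ɡ/ and /j/: before a voiced consonant) → [oː].
/j/ — not in any rule's target class → [j].
/e/ meets the environment for rule 4 (before a voiced consonant) → [eː].
/l/ — between /e/ and /a/; rule 1 does not apply here → [l].
/a/ — word-final; rule 4 does not apply here → [a].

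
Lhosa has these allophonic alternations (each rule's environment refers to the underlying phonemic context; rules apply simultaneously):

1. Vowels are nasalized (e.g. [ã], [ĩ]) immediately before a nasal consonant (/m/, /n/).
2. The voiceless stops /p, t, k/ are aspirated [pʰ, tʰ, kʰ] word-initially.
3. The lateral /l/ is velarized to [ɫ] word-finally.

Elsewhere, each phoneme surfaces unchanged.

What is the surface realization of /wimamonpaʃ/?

[wĩmãmõnpaʃ]

/w/ (word-initial) is unaffected → [w].
/i/ meets the environment for rule 1 (before a nasal consonant) → [ĩ].
/m/ — not in any rule's target class → [m].
/a/ — between /m/ and /m/, before a nasal consonant — surfaces as [ã] (rule 1).
/m/ (between /a/ and /o/) is unaffected → [m].
/o/ — between /m/ and /n/, before a nasal consonant — surfaces as [õ] (rule 1).
/n/ (between /o/ and /p/): no rule targets it → [n].
/p/ — between /n/ and /a/; rule 2 does not apply here → [p].
/a/ (between /p/ and /ʃ/) is in the target of rule 1 but the environment (before a nasal consonant) is not met → [a].
/ʃ/ stays [ʃ].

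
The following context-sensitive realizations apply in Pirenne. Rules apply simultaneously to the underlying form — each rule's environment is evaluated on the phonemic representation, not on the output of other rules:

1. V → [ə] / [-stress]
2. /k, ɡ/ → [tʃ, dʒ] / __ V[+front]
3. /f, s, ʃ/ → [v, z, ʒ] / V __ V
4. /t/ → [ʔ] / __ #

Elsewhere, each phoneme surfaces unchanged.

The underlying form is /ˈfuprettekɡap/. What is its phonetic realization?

[ˈfuprəttəkɡəp]

/f/ (word-initial) is in the target of rule 3 but the environment (between two vowels) is not met → [f].
/u/ (between /f/ and /p/) is in the target of rule 1 but the environment (in an unstressed syllable) is not met → [u].
/p/ stays [p].
/r/ (between /p/ and /e/) is unaffected → [r].
/e/ meets the environment for rule 1 (in an unstressed syllable) → [ə].
/t/ (between /e/ and /t/) fails the environment for rule 4, so it stays [t].
/t/ (between /t/ and /e/): rule 4 targets it, but not word-finally → unchanged [t].
/e/ — between /t/ and /k/, in an unstressed syllable — surfaces as [ə] (rule 1).
/k/ (between /e/ and /ɡ/) fails the environment for rule 2, so it stays [k].
/ɡ/ — between /k/ and /a/; rule 2 does not apply here → [ɡ].
/a/ — between /ɡ/ and /p/, in an unstressed syllable — surfaces as [ə] (rule 1).
/p/ stays [p].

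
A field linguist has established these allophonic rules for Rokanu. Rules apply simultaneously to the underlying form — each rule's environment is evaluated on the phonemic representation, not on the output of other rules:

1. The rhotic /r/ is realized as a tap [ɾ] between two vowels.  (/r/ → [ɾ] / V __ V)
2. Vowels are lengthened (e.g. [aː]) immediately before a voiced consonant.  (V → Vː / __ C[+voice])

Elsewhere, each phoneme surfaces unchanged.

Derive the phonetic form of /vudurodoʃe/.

Rule 2 applies to /u/ (between /v/ and /d/: before a voiced consonant) → [uː].
/u/ (between /d/ and /r/) occurs before a voiced consonant → [uː] by rule 2.
Rule 1 applies to /r/ (between /u/ and /o/: between two vowels) → [ɾ].
/o/ meets the environment for rule 2 (before a voiced consonant) → [oː].
/o/ — between /d/ and /ʃ/; rule 2 does not apply here → [o].
/e/ (word-final) is in the target of rule 2 but the environment (before a voiced consonant) is not met → [e].

[vuːduːɾoːdoʃe]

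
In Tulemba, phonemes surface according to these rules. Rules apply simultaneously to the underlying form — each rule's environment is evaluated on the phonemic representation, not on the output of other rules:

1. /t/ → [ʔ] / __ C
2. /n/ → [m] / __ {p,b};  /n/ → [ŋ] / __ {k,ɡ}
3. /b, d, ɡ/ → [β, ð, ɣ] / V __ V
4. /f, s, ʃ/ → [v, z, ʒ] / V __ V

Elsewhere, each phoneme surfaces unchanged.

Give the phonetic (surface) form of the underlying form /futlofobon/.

[fuʔlovoβon]

/f/ — word-initial; rule 4 does not apply here → [f].
/u/ — not in any rule's target class → [u].
/t/ meets the environment for rule 1 (immediately before a consonant) → [ʔ].
/l/ (between /t/ and /o/) is unaffected → [l].
/o/ — not in any rule's target class → [o].
Rule 4 applies to /f/ (between /o/ and /o/: between two vowels) → [v].
/o/ (between /f/ and /b/): no rule targets it → [o].
/b/ meets the environment for rule 3 (between two vowels) → [β].
/o/ stays [o].
/n/ — word-final; rule 2 does not apply here → [n].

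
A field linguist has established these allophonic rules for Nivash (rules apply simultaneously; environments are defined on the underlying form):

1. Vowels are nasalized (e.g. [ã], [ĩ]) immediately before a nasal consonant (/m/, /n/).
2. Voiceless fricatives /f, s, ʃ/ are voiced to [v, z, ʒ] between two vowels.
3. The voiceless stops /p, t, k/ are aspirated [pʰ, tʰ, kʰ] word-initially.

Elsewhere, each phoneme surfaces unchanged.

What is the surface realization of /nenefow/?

/n/ stays [n].
/e/ (between /n/ and /n/) occurs before a nasal consonant → [ẽ] by rule 1.
/n/ (between /e/ and /e/) is unaffected → [n].
/e/ (between /n/ and /f/) is in the target of rule 1 but the environment (before a nasal consonant) is not met → [e].
/f/ meets the environment for rule 2 (between two vowels) → [v].
/o/ — between /f/ and /w/; rule 1 does not apply here → [o].
/w/ (word-final): no rule targets it → [w].

[nẽnevow]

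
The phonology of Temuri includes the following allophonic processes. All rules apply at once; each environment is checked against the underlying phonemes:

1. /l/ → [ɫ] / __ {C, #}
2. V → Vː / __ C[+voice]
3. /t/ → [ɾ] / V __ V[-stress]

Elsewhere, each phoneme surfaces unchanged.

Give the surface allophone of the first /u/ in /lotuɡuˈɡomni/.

Rule 2 applies to /u/ (between /t/ and /ɡ/: before a voiced consonant) → [uː].

[uː]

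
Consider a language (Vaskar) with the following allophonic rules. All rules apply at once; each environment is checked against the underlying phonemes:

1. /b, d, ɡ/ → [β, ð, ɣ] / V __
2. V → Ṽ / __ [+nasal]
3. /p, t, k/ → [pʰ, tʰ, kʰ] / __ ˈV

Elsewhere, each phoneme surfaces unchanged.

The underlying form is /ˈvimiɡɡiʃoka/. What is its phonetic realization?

/v/ (word-initial): no rule targets it → [v].
/i/ (between /v/ and /m/): before a nasal consonant, so rule 2 applies → [ĩ].
/m/ (between /i/ and /i/) is unaffected → [m].
/i/ — between /m/ and /ɡ/; rule 2 does not apply here → [i].
Rule 1 applies to /ɡ/ (between /i/ and /ɡ/: immediately after a vowel) → [ɣ].
/ɡ/ (between /ɡ/ and /i/) fails the environment for rule 1, so it stays [ɡ].
/i/ (between /ɡ/ and /ʃ/): rule 2 targets it, but not before a nasal consonant → unchanged [i].
/ʃ/ — not in any rule's target class → [ʃ].
/o/ — between /ʃ/ and /k/; rule 2 does not apply here → [o].
/k/ (between /o/ and /a/) is in the target of rule 3 but the environment (immediately before a stressed vowel) is not met → [k].
/a/ (word-final) fails the environment for rule 2, so it stays [a].

[ˈvĩmiɣɡiʃoka]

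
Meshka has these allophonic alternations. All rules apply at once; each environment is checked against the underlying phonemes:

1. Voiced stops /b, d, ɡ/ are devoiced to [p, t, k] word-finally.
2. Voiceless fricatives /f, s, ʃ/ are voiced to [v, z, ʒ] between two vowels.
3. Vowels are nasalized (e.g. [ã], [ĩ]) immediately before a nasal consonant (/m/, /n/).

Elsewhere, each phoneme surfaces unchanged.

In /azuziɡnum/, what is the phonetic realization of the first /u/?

/u/ — between /z/ and /z/; rule 3 does not apply here → [u].

[u]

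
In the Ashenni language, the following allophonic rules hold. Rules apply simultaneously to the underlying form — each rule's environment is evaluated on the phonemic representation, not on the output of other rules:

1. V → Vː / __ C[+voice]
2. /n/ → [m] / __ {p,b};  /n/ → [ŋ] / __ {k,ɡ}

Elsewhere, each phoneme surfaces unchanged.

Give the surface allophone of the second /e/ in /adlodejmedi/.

Rule 1 applies to /e/ (between /m/ and /d/: before a voiced consonant) → [eː].

[eː]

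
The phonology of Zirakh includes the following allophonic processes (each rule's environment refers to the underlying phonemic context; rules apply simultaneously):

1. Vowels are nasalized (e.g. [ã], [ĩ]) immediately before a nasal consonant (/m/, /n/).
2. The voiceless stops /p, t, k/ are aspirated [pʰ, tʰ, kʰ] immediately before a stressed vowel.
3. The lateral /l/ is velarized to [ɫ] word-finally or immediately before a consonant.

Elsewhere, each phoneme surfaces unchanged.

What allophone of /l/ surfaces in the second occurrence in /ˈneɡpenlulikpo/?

/l/ — between /u/ and /i/; rule 3 does not apply here → [l].

[l]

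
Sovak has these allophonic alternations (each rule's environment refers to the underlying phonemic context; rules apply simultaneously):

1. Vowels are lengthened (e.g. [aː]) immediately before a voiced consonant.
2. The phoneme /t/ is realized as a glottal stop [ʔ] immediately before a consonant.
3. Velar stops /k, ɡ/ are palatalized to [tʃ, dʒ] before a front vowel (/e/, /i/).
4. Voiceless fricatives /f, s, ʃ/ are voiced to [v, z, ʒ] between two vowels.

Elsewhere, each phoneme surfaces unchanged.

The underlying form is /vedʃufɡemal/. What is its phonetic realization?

[veːdʃufdʒeːmaːl]

/v/ stays [v].
Rule 1 applies to /e/ (between /v/ and /d/: before a voiced consonant) → [eː].
/d/ (between /e/ and /ʃ/) is unaffected → [d].
/ʃ/ — between /d/ and /u/; rule 4 does not apply here → [ʃ].
/u/ (between /ʃ/ and /f/): rule 1 targets it, but not before a voiced consonant → unchanged [u].
/f/ (between /u/ and /ɡ/) is in the target of rule 4 but the environment (between two vowels) is not met → [f].
/ɡ/ — between /f/ and /e/, before a front vowel — surfaces as [dʒ] (rule 3).
Rule 1 applies to /e/ (between /ɡ/ and /m/: before a voiced consonant) → [eː].
/m/ (between /e/ and /a/) is unaffected → [m].
/a/ (between /m/ and /l/) occurs before a voiced consonant → [aː] by rule 1.
/l/ — not in any rule's target class → [l].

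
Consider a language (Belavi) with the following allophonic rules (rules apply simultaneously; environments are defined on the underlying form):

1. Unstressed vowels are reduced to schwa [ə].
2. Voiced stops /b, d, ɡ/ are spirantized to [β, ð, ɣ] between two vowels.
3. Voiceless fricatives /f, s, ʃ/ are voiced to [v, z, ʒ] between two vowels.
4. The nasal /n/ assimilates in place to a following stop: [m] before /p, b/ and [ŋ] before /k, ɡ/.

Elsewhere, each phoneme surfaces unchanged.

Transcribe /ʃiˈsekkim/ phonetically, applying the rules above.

/ʃ/ (word-initial) fails the environment for rule 3, so it stays [ʃ].
Rule 1 applies to /i/ (between /ʃ/ and /s/: in an unstressed syllable) → [ə].
/s/ — between /i/ and /e/, between two vowels — surfaces as [z] (rule 3).
/e/ (between /s/ and /k/) is in the target of rule 1 but the environment (in an unstressed syllable) is not met → [e].
/k/ — not in any rule's target class → [k].
/k/ — not in any rule's target class → [k].
/i/ meets the environment for rule 1 (in an unstressed syllable) → [ə].
/m/ stays [m].

[ʃəˈzekkəm]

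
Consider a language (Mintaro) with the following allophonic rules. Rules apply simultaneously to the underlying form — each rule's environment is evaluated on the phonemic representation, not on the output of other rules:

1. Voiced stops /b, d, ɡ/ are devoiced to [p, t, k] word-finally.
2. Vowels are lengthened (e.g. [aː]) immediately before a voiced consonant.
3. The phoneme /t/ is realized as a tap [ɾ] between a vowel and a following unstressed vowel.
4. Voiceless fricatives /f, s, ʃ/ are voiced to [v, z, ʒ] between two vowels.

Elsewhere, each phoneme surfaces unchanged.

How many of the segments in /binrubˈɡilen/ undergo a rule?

Segments that undergo a rule: /i/ → [iː] (rule 2); /u/ → [uː] (rule 2); /i/ → [iː] (rule 2); /e/ → [eː] (rule 2).
All other segments surface unchanged.

4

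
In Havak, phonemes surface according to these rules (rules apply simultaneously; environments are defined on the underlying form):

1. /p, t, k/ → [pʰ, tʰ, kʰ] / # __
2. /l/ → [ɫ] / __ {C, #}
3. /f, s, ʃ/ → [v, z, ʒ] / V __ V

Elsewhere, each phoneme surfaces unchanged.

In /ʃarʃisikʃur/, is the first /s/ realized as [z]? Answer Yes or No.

Rule 3 applies to /s/ (between /i/ and /i/: between two vowels) → [z].
The actual realization is [z], which matches [z].

Yes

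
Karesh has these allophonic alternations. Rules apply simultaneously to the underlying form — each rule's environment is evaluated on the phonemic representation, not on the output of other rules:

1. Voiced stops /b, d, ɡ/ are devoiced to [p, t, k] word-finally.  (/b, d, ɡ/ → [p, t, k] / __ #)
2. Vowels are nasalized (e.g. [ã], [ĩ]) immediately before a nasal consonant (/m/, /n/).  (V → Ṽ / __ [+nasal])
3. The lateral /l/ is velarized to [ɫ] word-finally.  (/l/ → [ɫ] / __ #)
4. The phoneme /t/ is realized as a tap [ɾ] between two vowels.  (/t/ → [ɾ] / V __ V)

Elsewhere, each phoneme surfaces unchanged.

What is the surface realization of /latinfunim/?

[laɾĩnfũnĩm]

/l/ — word-initial; rule 3 does not apply here → [l].
/a/ (between /l/ and /t/) fails the environment for rule 2, so it stays [a].
Rule 4 applies to /t/ (between /a/ and /i/: between two vowels) → [ɾ].
/i/ — between /t/ and /n/, before a nasal consonant — surfaces as [ĩ] (rule 2).
Rule 2 applies to /u/ (between /f/ and /n/: before a nasal consonant) → [ũ].
/i/ meets the environment for rule 2 (before a nasal consonant) → [ĩ].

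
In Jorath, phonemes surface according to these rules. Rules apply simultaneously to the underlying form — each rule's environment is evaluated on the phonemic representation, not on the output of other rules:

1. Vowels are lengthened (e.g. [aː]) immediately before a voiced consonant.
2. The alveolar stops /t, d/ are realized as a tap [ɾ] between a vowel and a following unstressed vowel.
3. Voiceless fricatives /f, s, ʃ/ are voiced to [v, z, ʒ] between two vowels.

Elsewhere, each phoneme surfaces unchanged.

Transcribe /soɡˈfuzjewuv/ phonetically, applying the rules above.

[soːɡˈfuːzjeːwuːv]

/s/ (word-initial) fails the environment for rule 3, so it stays [s].
/o/ meets the environment for rule 1 (before a voiced consonant) → [oː].
/ɡ/ — not in any rule's target class → [ɡ].
/f/ (between /ɡ/ and /u/): rule 3 targets it, but not between two vowels → unchanged [f].
/u/ — between /f/ and /z/, before a voiced consonant — surfaces as [uː] (rule 1).
/z/ (between /u/ and /j/): no rule targets it → [z].
/j/ (between /z/ and /e/): no rule targets it → [j].
/e/ (between /j/ and /w/): before a voiced consonant, so rule 1 applies → [eː].
/w/ stays [w].
/u/ — between /w/ and /v/, before a voiced consonant — surfaces as [uː] (rule 1).
/v/ (word-final) is unaffected → [v].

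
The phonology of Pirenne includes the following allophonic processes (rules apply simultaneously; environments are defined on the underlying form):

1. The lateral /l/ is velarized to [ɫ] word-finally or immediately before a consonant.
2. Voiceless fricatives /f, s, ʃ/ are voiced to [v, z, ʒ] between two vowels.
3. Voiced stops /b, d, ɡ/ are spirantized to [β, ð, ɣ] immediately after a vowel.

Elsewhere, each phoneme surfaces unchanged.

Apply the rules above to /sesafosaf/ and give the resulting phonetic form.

[sezavozaf]

/s/ (word-initial): rule 2 targets it, but not between two vowels → unchanged [s].
/s/ — between /e/ and /a/, between two vowels — surfaces as [z] (rule 2).
/f/ — between /a/ and /o/, between two vowels — surfaces as [v] (rule 2).
/s/ — between /o/ and /a/, between two vowels — surfaces as [z] (rule 2).
/f/ (word-final) fails the environment for rule 2, so it stays [f].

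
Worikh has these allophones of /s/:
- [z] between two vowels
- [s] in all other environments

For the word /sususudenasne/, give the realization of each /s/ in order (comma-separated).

[s], [z], [z], [s]

Occurrence 1 (position 1): no conditioning environment matches → elsewhere allophone [s].
Occurrence 2 (position 3): between two vowels → [z].
Occurrence 3 (position 5): between two vowels → [z].
Occurrence 4 (position 11): no conditioning environment matches → elsewhere allophone [s].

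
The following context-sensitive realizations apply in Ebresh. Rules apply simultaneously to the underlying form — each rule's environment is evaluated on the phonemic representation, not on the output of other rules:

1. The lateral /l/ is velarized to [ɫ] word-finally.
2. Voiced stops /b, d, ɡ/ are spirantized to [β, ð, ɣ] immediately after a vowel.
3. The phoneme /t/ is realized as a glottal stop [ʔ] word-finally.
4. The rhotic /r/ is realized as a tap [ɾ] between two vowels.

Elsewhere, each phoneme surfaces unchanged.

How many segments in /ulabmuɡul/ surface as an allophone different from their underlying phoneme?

Segments that undergo a rule: /b/ → [β] (rule 2); /ɡ/ → [ɣ] (rule 2); /l/ → [ɫ] (rule 1).
All other segments surface unchanged.

3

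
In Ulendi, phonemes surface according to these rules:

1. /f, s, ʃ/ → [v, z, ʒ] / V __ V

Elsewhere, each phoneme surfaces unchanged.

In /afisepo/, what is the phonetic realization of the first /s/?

/s/ (between /i/ and /e/) occurs between two vowels → [z] by rule 1.

[z]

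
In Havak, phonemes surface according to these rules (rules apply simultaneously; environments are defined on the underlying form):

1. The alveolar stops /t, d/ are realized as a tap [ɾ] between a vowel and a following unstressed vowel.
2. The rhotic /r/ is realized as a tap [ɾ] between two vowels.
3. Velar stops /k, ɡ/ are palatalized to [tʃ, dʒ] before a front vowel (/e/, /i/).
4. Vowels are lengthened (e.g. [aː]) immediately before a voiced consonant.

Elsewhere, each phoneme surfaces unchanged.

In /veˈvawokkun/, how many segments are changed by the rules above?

3

Segments that undergo a rule: /e/ → [eː] (rule 4); /a/ → [aː] (rule 4); /u/ → [uː] (rule 4).
All other segments surface unchanged.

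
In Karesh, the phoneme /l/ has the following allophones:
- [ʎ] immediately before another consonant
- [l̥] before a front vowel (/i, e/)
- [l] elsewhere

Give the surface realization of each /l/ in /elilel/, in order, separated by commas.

Occurrence 1 (position 2): before a front vowel (/i, e/) → [l̥].
Occurrence 2 (position 4): before a front vowel (/i, e/) → [l̥].
Occurrence 3 (position 6): no conditioning environment matches → elsewhere allophone [l].

[l̥], [l̥], [l]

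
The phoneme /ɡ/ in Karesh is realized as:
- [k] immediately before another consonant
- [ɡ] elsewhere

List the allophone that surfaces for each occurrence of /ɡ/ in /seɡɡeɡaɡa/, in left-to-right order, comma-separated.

[k], [ɡ], [ɡ], [ɡ]

Occurrence 1 (position 3): immediately before another consonant → [k].
Occurrence 2 (position 4): no conditioning environment matches → elsewhere allophone [ɡ].
Occurrence 3 (position 6): no conditioning environment matches → elsewhere allophone [ɡ].
Occurrence 4 (position 8): no conditioning environment matches → elsewhere allophone [ɡ].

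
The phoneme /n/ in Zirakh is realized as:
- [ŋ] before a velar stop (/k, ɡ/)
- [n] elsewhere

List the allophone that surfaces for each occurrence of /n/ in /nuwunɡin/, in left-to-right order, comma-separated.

Occurrence 1 (position 1): no conditioning environment matches → elsewhere allophone [n].
Occurrence 2 (position 5): before a velar stop → [ŋ].
Occurrence 3 (position 8): no conditioning environment matches → elsewhere allophone [n].

[n], [ŋ], [n]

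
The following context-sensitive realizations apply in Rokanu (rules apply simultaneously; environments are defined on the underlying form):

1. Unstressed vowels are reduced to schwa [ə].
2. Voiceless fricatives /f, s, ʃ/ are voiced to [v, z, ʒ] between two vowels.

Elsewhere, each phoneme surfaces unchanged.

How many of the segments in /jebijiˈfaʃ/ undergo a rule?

Segments that undergo a rule: /e/ → [ə] (rule 1); /i/ → [ə] (rule 1); /i/ → [ə] (rule 1); /f/ → [v] (rule 2).
All other segments surface unchanged.

4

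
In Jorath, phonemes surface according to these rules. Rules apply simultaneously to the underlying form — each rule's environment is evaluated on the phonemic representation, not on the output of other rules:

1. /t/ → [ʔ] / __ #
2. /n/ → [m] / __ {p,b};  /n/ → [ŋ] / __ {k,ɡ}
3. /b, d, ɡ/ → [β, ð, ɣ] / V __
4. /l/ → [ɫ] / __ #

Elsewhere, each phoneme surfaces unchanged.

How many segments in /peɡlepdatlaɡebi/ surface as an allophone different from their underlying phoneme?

Segments that undergo a rule: /ɡ/ → [ɣ] (rule 3); /ɡ/ → [ɣ] (rule 3); /b/ → [β] (rule 3).
All other segments surface unchanged.

3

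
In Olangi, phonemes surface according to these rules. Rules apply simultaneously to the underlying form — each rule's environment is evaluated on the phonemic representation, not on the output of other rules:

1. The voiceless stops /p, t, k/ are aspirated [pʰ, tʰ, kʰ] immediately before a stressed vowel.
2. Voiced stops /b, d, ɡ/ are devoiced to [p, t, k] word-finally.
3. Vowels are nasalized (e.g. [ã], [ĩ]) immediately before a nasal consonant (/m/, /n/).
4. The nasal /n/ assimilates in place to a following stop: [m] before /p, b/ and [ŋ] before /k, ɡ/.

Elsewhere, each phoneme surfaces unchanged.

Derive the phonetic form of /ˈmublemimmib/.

[ˈmublẽmĩmmip]

/m/ (word-initial): no rule targets it → [m].
/u/ — between /m/ and /b/; rule 3 does not apply here → [u].
/b/ (between /u/ and /l/) fails the environment for rule 2, so it stays [b].
/l/ — not in any rule's target class → [l].
/e/ (between /l/ and /m/): before a nasal consonant, so rule 3 applies → [ẽ].
/m/ — not in any rule's target class → [m].
/i/ (between /m/ and /m/) occurs before a nasal consonant → [ĩ] by rule 3.
/m/ — not in any rule's target class → [m].
/m/ stays [m].
/i/ (between /m/ and /b/): rule 3 targets it, but not before a nasal consonant → unchanged [i].
/b/ meets the environment for rule 2 (word-finally) → [p].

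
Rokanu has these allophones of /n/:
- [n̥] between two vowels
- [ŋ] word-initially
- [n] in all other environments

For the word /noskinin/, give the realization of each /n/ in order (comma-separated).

[ŋ], [n̥], [n]

Occurrence 1 (position 1): word-initially → [ŋ].
Occurrence 2 (position 6): between two vowels → [n̥].
Occurrence 3 (position 8): no conditioning environment matches → elsewhere allophone [n].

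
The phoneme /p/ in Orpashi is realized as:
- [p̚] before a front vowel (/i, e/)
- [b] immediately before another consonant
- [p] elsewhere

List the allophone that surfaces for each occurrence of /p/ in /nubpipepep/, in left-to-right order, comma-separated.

[p̚], [p̚], [p̚], [p]

Occurrence 1 (position 4): before a front vowel (/i, e/) → [p̚].
Occurrence 2 (position 6): before a front vowel (/i, e/) → [p̚].
Occurrence 3 (position 8): before a front vowel (/i, e/) → [p̚].
Occurrence 4 (position 10): no conditioning environment matches → elsewhere allophone [p].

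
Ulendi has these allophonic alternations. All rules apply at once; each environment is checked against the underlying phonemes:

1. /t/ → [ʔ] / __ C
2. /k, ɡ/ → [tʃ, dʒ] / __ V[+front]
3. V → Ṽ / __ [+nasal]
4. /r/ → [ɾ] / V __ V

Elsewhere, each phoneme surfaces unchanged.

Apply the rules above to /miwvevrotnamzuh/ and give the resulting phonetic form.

/m/ — not in any rule's target class → [m].
/i/ (between /m/ and /w/): rule 3 targets it, but not before a nasal consonant → unchanged [i].
/w/ — not in any rule's target class → [w].
/v/ (between /w/ and /e/) is unaffected → [v].
/e/ — between /v/ and /v/; rule 3 does not apply here → [e].
/v/ (between /e/ and /r/): no rule targets it → [v].
/r/ (between /v/ and /o/) is in the target of rule 4 but the environment (between two vowels) is not met → [r].
/o/ (between /r/ and /t/): rule 3 targets it, but not before a nasal consonant → unchanged [o].
Rule 1 applies to /t/ (between /o/ and /n/: immediately before a consonant) → [ʔ].
/n/ — not in any rule's target class → [n].
/a/ (between /n/ and /m/): before a nasal consonant, so rule 3 applies → [ã].
/m/ stays [m].
/z/ — not in any rule's target class → [z].
/u/ (between /z/ and /h/) fails the environment for rule 3, so it stays [u].
/h/ — not in any rule's target class → [h].

[miwvevroʔnãmzuh]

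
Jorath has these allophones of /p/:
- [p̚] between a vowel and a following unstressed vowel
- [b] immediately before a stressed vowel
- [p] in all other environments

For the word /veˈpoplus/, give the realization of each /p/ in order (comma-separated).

Occurrence 1 (position 3): immediately before a stressed vowel → [b].
Occurrence 2 (position 5): no conditioning environment matches → elsewhere allophone [p].

[b], [p]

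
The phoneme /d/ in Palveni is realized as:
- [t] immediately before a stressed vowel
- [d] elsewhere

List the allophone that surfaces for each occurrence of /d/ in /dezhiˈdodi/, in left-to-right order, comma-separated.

[d], [t], [d]

Occurrence 1 (position 1): no conditioning environment matches → elsewhere allophone [d].
Occurrence 2 (position 6): immediately before a stressed vowel → [t].
Occurrence 3 (position 8): no conditioning environment matches → elsewhere allophone [d].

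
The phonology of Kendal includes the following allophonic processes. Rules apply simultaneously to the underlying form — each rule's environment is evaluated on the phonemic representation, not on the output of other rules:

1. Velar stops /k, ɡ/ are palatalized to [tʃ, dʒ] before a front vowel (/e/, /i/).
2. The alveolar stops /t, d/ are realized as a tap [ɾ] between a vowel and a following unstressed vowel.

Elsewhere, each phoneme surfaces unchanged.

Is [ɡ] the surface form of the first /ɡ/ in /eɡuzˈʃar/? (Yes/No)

Yes

/ɡ/ (between /e/ and /u/) fails the environment for rule 1, so it stays [ɡ].
The actual realization is [ɡ], which matches [ɡ].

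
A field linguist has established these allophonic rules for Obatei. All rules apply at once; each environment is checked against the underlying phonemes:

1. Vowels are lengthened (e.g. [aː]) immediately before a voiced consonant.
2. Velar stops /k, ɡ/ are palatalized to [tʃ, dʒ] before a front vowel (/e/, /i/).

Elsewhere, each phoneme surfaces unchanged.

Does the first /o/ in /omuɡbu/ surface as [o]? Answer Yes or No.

No

Rule 1 applies to /o/ (word-initial: before a voiced consonant) → [oː].
The actual realization is [oː], not [o].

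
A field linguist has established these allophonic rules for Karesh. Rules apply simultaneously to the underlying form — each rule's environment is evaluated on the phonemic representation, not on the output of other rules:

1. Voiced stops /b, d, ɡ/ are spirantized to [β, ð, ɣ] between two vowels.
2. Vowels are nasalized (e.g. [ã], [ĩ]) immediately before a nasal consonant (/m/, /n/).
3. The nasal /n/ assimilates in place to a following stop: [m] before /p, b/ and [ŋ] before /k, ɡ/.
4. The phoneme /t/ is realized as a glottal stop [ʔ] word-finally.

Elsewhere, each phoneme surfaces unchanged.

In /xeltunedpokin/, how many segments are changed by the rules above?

2

Segments that undergo a rule: /u/ → [ũ] (rule 2); /i/ → [ĩ] (rule 2).
All other segments surface unchanged.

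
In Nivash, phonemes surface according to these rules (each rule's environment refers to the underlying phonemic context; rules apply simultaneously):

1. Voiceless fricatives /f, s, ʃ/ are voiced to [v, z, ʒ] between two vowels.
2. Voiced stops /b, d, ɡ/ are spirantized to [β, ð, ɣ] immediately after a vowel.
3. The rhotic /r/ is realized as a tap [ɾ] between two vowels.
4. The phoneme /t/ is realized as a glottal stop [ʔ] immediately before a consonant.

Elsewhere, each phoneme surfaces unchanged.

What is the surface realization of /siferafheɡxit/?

/s/ (word-initial): rule 1 targets it, but not between two vowels → unchanged [s].
/i/ — not in any rule's target class → [i].
Rule 1 applies to /f/ (between /i/ and /e/: between two vowels) → [v].
/e/ (between /f/ and /r/): no rule targets it → [e].
/r/ (between /e/ and /a/) occurs between two vowels → [ɾ] by rule 3.
/a/ (between /r/ and /f/) is unaffected → [a].
/f/ (between /a/ and /h/) fails the environment for rule 1, so it stays [f].
/h/ (between /f/ and /e/) is unaffected → [h].
/e/ stays [e].
/ɡ/ meets the environment for rule 2 (immediately after a vowel) → [ɣ].
/x/ (between /ɡ/ and /i/): no rule targets it → [x].
/i/ stays [i].
/t/ (word-final): rule 4 targets it, but not immediately before a consonant → unchanged [t].

[siveɾafheɣxit]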